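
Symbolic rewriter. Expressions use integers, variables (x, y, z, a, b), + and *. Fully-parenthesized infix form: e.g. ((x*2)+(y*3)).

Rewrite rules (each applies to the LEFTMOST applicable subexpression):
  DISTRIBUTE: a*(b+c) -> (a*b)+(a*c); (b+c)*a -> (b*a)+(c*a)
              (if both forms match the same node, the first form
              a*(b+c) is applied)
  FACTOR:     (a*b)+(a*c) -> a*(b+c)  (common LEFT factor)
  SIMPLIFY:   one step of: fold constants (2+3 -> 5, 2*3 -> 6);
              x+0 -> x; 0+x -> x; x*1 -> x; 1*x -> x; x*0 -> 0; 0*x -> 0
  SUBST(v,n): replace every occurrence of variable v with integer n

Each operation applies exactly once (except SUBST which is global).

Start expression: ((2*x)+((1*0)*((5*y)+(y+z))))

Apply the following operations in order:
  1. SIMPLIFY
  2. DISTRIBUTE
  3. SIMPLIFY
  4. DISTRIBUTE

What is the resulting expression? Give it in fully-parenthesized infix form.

Answer: ((2*x)+(0+((0*y)+(0*z))))

Derivation:
Start: ((2*x)+((1*0)*((5*y)+(y+z))))
Apply SIMPLIFY at RL (target: (1*0)): ((2*x)+((1*0)*((5*y)+(y+z)))) -> ((2*x)+(0*((5*y)+(y+z))))
Apply DISTRIBUTE at R (target: (0*((5*y)+(y+z)))): ((2*x)+(0*((5*y)+(y+z)))) -> ((2*x)+((0*(5*y))+(0*(y+z))))
Apply SIMPLIFY at RL (target: (0*(5*y))): ((2*x)+((0*(5*y))+(0*(y+z)))) -> ((2*x)+(0+(0*(y+z))))
Apply DISTRIBUTE at RR (target: (0*(y+z))): ((2*x)+(0+(0*(y+z)))) -> ((2*x)+(0+((0*y)+(0*z))))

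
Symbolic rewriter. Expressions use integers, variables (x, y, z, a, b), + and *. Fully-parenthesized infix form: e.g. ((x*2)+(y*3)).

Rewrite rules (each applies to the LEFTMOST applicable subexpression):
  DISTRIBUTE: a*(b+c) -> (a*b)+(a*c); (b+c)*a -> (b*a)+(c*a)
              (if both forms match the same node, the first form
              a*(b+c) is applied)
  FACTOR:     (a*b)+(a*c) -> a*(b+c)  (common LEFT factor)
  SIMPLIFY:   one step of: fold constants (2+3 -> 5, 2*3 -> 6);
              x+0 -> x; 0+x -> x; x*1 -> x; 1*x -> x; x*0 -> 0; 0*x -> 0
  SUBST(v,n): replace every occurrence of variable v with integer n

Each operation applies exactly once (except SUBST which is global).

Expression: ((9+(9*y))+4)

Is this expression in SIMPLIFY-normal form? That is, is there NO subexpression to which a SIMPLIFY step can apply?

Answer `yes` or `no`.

Answer: yes

Derivation:
Expression: ((9+(9*y))+4)
Scanning for simplifiable subexpressions (pre-order)...
  at root: ((9+(9*y))+4) (not simplifiable)
  at L: (9+(9*y)) (not simplifiable)
  at LR: (9*y) (not simplifiable)
Result: no simplifiable subexpression found -> normal form.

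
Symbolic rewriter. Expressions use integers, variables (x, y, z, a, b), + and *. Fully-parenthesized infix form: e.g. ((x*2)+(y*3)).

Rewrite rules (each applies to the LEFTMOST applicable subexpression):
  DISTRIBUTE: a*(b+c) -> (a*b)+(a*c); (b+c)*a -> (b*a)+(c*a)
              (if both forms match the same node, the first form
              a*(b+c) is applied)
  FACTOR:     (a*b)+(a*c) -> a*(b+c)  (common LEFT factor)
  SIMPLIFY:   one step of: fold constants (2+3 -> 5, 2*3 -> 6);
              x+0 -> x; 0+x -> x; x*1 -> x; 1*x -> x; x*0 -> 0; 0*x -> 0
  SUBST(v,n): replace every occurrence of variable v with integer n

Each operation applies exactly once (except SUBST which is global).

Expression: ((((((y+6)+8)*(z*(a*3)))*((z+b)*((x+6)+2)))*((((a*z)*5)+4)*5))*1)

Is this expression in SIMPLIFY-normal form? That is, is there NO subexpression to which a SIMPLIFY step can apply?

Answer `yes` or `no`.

Answer: no

Derivation:
Expression: ((((((y+6)+8)*(z*(a*3)))*((z+b)*((x+6)+2)))*((((a*z)*5)+4)*5))*1)
Scanning for simplifiable subexpressions (pre-order)...
  at root: ((((((y+6)+8)*(z*(a*3)))*((z+b)*((x+6)+2)))*((((a*z)*5)+4)*5))*1) (SIMPLIFIABLE)
  at L: (((((y+6)+8)*(z*(a*3)))*((z+b)*((x+6)+2)))*((((a*z)*5)+4)*5)) (not simplifiable)
  at LL: ((((y+6)+8)*(z*(a*3)))*((z+b)*((x+6)+2))) (not simplifiable)
  at LLL: (((y+6)+8)*(z*(a*3))) (not simplifiable)
  at LLLL: ((y+6)+8) (not simplifiable)
  at LLLLL: (y+6) (not simplifiable)
  at LLLR: (z*(a*3)) (not simplifiable)
  at LLLRR: (a*3) (not simplifiable)
  at LLR: ((z+b)*((x+6)+2)) (not simplifiable)
  at LLRL: (z+b) (not simplifiable)
  at LLRR: ((x+6)+2) (not simplifiable)
  at LLRRL: (x+6) (not simplifiable)
  at LR: ((((a*z)*5)+4)*5) (not simplifiable)
  at LRL: (((a*z)*5)+4) (not simplifiable)
  at LRLL: ((a*z)*5) (not simplifiable)
  at LRLLL: (a*z) (not simplifiable)
Found simplifiable subexpr at path root: ((((((y+6)+8)*(z*(a*3)))*((z+b)*((x+6)+2)))*((((a*z)*5)+4)*5))*1)
One SIMPLIFY step would give: (((((y+6)+8)*(z*(a*3)))*((z+b)*((x+6)+2)))*((((a*z)*5)+4)*5))
-> NOT in normal form.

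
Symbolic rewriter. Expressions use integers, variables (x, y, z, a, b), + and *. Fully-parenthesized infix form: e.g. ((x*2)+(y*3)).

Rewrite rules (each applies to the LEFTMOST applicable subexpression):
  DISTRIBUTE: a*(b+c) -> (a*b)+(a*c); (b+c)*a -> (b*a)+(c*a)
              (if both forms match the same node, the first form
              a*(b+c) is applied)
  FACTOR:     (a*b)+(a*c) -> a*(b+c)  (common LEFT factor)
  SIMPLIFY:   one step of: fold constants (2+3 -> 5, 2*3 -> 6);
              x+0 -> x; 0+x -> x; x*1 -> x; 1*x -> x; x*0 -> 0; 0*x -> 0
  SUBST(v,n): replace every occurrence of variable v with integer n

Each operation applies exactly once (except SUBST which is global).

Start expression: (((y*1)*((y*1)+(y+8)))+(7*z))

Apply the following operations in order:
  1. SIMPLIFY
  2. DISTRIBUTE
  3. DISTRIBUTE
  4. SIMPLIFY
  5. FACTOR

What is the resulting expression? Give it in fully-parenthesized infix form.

Start: (((y*1)*((y*1)+(y+8)))+(7*z))
Apply SIMPLIFY at LL (target: (y*1)): (((y*1)*((y*1)+(y+8)))+(7*z)) -> ((y*((y*1)+(y+8)))+(7*z))
Apply DISTRIBUTE at L (target: (y*((y*1)+(y+8)))): ((y*((y*1)+(y+8)))+(7*z)) -> (((y*(y*1))+(y*(y+8)))+(7*z))
Apply DISTRIBUTE at LR (target: (y*(y+8))): (((y*(y*1))+(y*(y+8)))+(7*z)) -> (((y*(y*1))+((y*y)+(y*8)))+(7*z))
Apply SIMPLIFY at LLR (target: (y*1)): (((y*(y*1))+((y*y)+(y*8)))+(7*z)) -> (((y*y)+((y*y)+(y*8)))+(7*z))
Apply FACTOR at LR (target: ((y*y)+(y*8))): (((y*y)+((y*y)+(y*8)))+(7*z)) -> (((y*y)+(y*(y+8)))+(7*z))

Answer: (((y*y)+(y*(y+8)))+(7*z))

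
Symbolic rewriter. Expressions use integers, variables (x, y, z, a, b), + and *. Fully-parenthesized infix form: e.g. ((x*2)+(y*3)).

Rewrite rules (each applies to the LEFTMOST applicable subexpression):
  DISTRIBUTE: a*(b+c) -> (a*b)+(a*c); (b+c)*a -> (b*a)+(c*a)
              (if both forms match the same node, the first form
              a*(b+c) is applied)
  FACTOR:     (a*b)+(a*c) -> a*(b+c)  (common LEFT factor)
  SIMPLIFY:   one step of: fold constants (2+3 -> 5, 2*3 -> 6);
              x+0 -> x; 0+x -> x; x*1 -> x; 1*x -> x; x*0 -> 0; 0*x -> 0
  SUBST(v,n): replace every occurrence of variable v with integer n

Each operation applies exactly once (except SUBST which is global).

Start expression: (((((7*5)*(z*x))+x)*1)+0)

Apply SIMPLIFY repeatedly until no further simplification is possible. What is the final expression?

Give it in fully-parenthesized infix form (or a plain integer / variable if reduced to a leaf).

Start: (((((7*5)*(z*x))+x)*1)+0)
Step 1: at root: (((((7*5)*(z*x))+x)*1)+0) -> ((((7*5)*(z*x))+x)*1); overall: (((((7*5)*(z*x))+x)*1)+0) -> ((((7*5)*(z*x))+x)*1)
Step 2: at root: ((((7*5)*(z*x))+x)*1) -> (((7*5)*(z*x))+x); overall: ((((7*5)*(z*x))+x)*1) -> (((7*5)*(z*x))+x)
Step 3: at LL: (7*5) -> 35; overall: (((7*5)*(z*x))+x) -> ((35*(z*x))+x)
Fixed point: ((35*(z*x))+x)

Answer: ((35*(z*x))+x)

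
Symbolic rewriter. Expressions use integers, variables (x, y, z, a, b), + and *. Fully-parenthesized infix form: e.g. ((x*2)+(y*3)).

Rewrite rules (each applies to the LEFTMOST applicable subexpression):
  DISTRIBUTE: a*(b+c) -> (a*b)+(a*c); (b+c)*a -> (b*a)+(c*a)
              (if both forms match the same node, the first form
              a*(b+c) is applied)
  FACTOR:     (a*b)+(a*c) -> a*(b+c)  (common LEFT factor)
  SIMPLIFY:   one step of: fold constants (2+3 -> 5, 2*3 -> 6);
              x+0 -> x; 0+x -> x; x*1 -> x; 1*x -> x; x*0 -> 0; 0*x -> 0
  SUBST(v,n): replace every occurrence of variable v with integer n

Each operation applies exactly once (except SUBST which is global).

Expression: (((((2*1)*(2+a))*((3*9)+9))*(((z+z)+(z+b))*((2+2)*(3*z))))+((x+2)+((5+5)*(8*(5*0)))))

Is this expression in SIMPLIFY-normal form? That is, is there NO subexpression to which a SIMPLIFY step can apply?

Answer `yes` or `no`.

Expression: (((((2*1)*(2+a))*((3*9)+9))*(((z+z)+(z+b))*((2+2)*(3*z))))+((x+2)+((5+5)*(8*(5*0)))))
Scanning for simplifiable subexpressions (pre-order)...
  at root: (((((2*1)*(2+a))*((3*9)+9))*(((z+z)+(z+b))*((2+2)*(3*z))))+((x+2)+((5+5)*(8*(5*0))))) (not simplifiable)
  at L: ((((2*1)*(2+a))*((3*9)+9))*(((z+z)+(z+b))*((2+2)*(3*z)))) (not simplifiable)
  at LL: (((2*1)*(2+a))*((3*9)+9)) (not simplifiable)
  at LLL: ((2*1)*(2+a)) (not simplifiable)
  at LLLL: (2*1) (SIMPLIFIABLE)
  at LLLR: (2+a) (not simplifiable)
  at LLR: ((3*9)+9) (not simplifiable)
  at LLRL: (3*9) (SIMPLIFIABLE)
  at LR: (((z+z)+(z+b))*((2+2)*(3*z))) (not simplifiable)
  at LRL: ((z+z)+(z+b)) (not simplifiable)
  at LRLL: (z+z) (not simplifiable)
  at LRLR: (z+b) (not simplifiable)
  at LRR: ((2+2)*(3*z)) (not simplifiable)
  at LRRL: (2+2) (SIMPLIFIABLE)
  at LRRR: (3*z) (not simplifiable)
  at R: ((x+2)+((5+5)*(8*(5*0)))) (not simplifiable)
  at RL: (x+2) (not simplifiable)
  at RR: ((5+5)*(8*(5*0))) (not simplifiable)
  at RRL: (5+5) (SIMPLIFIABLE)
  at RRR: (8*(5*0)) (not simplifiable)
  at RRRR: (5*0) (SIMPLIFIABLE)
Found simplifiable subexpr at path LLLL: (2*1)
One SIMPLIFY step would give: ((((2*(2+a))*((3*9)+9))*(((z+z)+(z+b))*((2+2)*(3*z))))+((x+2)+((5+5)*(8*(5*0)))))
-> NOT in normal form.

Answer: no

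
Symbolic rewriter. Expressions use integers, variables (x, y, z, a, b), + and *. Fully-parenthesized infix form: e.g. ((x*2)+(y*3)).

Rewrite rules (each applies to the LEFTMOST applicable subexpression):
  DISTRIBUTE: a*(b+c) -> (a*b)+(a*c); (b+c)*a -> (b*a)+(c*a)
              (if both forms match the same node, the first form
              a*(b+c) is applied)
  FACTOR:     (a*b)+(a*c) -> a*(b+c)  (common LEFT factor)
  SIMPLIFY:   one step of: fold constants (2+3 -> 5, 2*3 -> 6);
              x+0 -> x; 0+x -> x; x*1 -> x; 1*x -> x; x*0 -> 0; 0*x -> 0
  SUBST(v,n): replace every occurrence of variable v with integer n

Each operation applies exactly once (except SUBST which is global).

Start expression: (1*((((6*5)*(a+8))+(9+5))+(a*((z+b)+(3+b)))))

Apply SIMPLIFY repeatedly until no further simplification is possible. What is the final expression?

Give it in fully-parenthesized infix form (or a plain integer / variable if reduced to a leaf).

Answer: (((30*(a+8))+14)+(a*((z+b)+(3+b))))

Derivation:
Start: (1*((((6*5)*(a+8))+(9+5))+(a*((z+b)+(3+b)))))
Step 1: at root: (1*((((6*5)*(a+8))+(9+5))+(a*((z+b)+(3+b))))) -> ((((6*5)*(a+8))+(9+5))+(a*((z+b)+(3+b)))); overall: (1*((((6*5)*(a+8))+(9+5))+(a*((z+b)+(3+b))))) -> ((((6*5)*(a+8))+(9+5))+(a*((z+b)+(3+b))))
Step 2: at LLL: (6*5) -> 30; overall: ((((6*5)*(a+8))+(9+5))+(a*((z+b)+(3+b)))) -> (((30*(a+8))+(9+5))+(a*((z+b)+(3+b))))
Step 3: at LR: (9+5) -> 14; overall: (((30*(a+8))+(9+5))+(a*((z+b)+(3+b)))) -> (((30*(a+8))+14)+(a*((z+b)+(3+b))))
Fixed point: (((30*(a+8))+14)+(a*((z+b)+(3+b))))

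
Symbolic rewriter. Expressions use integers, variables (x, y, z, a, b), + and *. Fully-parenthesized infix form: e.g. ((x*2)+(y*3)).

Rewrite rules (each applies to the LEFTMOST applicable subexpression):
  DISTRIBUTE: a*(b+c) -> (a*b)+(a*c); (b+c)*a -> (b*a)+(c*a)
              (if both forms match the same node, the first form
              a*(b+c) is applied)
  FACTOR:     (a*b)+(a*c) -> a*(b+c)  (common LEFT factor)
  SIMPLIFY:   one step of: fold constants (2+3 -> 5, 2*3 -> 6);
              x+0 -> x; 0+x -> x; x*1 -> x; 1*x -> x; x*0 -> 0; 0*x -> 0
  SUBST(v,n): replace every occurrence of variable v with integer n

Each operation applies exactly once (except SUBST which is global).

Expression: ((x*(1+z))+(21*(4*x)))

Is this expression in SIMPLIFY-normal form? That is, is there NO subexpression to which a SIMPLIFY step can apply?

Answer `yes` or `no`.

Expression: ((x*(1+z))+(21*(4*x)))
Scanning for simplifiable subexpressions (pre-order)...
  at root: ((x*(1+z))+(21*(4*x))) (not simplifiable)
  at L: (x*(1+z)) (not simplifiable)
  at LR: (1+z) (not simplifiable)
  at R: (21*(4*x)) (not simplifiable)
  at RR: (4*x) (not simplifiable)
Result: no simplifiable subexpression found -> normal form.

Answer: yes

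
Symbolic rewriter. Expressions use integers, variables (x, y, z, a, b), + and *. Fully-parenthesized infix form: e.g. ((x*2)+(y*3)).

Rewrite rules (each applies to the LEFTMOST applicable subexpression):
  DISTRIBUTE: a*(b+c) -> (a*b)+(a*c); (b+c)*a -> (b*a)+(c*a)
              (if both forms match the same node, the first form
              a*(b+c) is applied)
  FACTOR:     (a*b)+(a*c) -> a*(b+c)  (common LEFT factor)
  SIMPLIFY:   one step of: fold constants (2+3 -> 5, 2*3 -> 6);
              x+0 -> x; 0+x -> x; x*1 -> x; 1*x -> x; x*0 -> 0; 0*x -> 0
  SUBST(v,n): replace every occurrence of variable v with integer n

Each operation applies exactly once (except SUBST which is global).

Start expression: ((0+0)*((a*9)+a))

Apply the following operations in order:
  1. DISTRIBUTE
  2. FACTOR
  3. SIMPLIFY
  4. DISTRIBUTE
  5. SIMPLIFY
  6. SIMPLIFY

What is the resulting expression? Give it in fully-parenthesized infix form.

Answer: (0*a)

Derivation:
Start: ((0+0)*((a*9)+a))
Apply DISTRIBUTE at root (target: ((0+0)*((a*9)+a))): ((0+0)*((a*9)+a)) -> (((0+0)*(a*9))+((0+0)*a))
Apply FACTOR at root (target: (((0+0)*(a*9))+((0+0)*a))): (((0+0)*(a*9))+((0+0)*a)) -> ((0+0)*((a*9)+a))
Apply SIMPLIFY at L (target: (0+0)): ((0+0)*((a*9)+a)) -> (0*((a*9)+a))
Apply DISTRIBUTE at root (target: (0*((a*9)+a))): (0*((a*9)+a)) -> ((0*(a*9))+(0*a))
Apply SIMPLIFY at L (target: (0*(a*9))): ((0*(a*9))+(0*a)) -> (0+(0*a))
Apply SIMPLIFY at root (target: (0+(0*a))): (0+(0*a)) -> (0*a)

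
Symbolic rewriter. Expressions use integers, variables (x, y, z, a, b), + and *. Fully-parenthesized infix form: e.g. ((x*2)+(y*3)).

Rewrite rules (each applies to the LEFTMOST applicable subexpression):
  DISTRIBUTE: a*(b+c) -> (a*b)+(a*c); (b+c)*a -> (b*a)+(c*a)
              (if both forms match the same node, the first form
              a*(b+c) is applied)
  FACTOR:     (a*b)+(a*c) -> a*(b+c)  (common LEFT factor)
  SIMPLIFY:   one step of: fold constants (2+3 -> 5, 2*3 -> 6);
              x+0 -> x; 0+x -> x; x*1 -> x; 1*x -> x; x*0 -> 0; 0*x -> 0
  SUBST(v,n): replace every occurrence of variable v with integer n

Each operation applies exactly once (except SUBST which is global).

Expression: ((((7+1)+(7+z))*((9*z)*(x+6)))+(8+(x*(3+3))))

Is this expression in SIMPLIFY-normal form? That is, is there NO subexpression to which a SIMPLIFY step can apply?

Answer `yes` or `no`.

Expression: ((((7+1)+(7+z))*((9*z)*(x+6)))+(8+(x*(3+3))))
Scanning for simplifiable subexpressions (pre-order)...
  at root: ((((7+1)+(7+z))*((9*z)*(x+6)))+(8+(x*(3+3)))) (not simplifiable)
  at L: (((7+1)+(7+z))*((9*z)*(x+6))) (not simplifiable)
  at LL: ((7+1)+(7+z)) (not simplifiable)
  at LLL: (7+1) (SIMPLIFIABLE)
  at LLR: (7+z) (not simplifiable)
  at LR: ((9*z)*(x+6)) (not simplifiable)
  at LRL: (9*z) (not simplifiable)
  at LRR: (x+6) (not simplifiable)
  at R: (8+(x*(3+3))) (not simplifiable)
  at RR: (x*(3+3)) (not simplifiable)
  at RRR: (3+3) (SIMPLIFIABLE)
Found simplifiable subexpr at path LLL: (7+1)
One SIMPLIFY step would give: (((8+(7+z))*((9*z)*(x+6)))+(8+(x*(3+3))))
-> NOT in normal form.

Answer: no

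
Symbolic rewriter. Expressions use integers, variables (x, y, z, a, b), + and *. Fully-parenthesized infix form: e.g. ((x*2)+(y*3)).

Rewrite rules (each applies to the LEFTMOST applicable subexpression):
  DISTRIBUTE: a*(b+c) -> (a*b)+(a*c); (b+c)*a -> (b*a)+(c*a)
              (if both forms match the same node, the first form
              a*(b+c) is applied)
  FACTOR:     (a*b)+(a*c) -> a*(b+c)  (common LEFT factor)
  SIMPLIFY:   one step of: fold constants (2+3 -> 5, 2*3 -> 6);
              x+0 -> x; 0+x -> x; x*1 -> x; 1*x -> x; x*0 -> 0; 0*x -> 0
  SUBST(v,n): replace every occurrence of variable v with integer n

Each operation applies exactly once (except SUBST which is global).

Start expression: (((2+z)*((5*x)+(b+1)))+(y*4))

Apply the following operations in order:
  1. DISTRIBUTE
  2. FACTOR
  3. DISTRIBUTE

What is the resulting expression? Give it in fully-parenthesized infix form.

Answer: ((((2+z)*(5*x))+((2+z)*(b+1)))+(y*4))

Derivation:
Start: (((2+z)*((5*x)+(b+1)))+(y*4))
Apply DISTRIBUTE at L (target: ((2+z)*((5*x)+(b+1)))): (((2+z)*((5*x)+(b+1)))+(y*4)) -> ((((2+z)*(5*x))+((2+z)*(b+1)))+(y*4))
Apply FACTOR at L (target: (((2+z)*(5*x))+((2+z)*(b+1)))): ((((2+z)*(5*x))+((2+z)*(b+1)))+(y*4)) -> (((2+z)*((5*x)+(b+1)))+(y*4))
Apply DISTRIBUTE at L (target: ((2+z)*((5*x)+(b+1)))): (((2+z)*((5*x)+(b+1)))+(y*4)) -> ((((2+z)*(5*x))+((2+z)*(b+1)))+(y*4))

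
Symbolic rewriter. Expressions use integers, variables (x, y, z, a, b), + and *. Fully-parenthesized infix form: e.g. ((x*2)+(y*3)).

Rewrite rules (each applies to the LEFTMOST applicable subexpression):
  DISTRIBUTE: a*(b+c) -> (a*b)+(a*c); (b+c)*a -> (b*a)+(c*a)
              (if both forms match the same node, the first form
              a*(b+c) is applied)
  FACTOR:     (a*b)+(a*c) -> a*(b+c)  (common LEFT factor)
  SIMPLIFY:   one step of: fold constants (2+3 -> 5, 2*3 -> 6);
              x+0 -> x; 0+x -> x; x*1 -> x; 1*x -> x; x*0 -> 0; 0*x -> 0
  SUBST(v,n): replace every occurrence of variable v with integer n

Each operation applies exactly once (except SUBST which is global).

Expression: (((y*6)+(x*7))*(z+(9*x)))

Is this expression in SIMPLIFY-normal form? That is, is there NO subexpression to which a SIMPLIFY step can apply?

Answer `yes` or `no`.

Expression: (((y*6)+(x*7))*(z+(9*x)))
Scanning for simplifiable subexpressions (pre-order)...
  at root: (((y*6)+(x*7))*(z+(9*x))) (not simplifiable)
  at L: ((y*6)+(x*7)) (not simplifiable)
  at LL: (y*6) (not simplifiable)
  at LR: (x*7) (not simplifiable)
  at R: (z+(9*x)) (not simplifiable)
  at RR: (9*x) (not simplifiable)
Result: no simplifiable subexpression found -> normal form.

Answer: yes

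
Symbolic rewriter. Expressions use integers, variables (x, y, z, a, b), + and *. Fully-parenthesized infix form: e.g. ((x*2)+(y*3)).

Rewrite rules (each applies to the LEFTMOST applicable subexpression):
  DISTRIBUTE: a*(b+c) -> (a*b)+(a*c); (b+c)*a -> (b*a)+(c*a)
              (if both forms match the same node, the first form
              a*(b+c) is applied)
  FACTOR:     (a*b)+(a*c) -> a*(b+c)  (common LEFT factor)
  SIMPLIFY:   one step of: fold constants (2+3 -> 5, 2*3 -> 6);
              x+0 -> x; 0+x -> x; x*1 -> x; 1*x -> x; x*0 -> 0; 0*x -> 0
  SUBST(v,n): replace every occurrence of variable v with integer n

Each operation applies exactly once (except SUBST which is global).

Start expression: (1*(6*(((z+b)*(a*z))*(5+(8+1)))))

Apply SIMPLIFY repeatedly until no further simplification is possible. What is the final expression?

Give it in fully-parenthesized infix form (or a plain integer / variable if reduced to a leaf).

Answer: (6*(((z+b)*(a*z))*14))

Derivation:
Start: (1*(6*(((z+b)*(a*z))*(5+(8+1)))))
Step 1: at root: (1*(6*(((z+b)*(a*z))*(5+(8+1))))) -> (6*(((z+b)*(a*z))*(5+(8+1)))); overall: (1*(6*(((z+b)*(a*z))*(5+(8+1))))) -> (6*(((z+b)*(a*z))*(5+(8+1))))
Step 2: at RRR: (8+1) -> 9; overall: (6*(((z+b)*(a*z))*(5+(8+1)))) -> (6*(((z+b)*(a*z))*(5+9)))
Step 3: at RR: (5+9) -> 14; overall: (6*(((z+b)*(a*z))*(5+9))) -> (6*(((z+b)*(a*z))*14))
Fixed point: (6*(((z+b)*(a*z))*14))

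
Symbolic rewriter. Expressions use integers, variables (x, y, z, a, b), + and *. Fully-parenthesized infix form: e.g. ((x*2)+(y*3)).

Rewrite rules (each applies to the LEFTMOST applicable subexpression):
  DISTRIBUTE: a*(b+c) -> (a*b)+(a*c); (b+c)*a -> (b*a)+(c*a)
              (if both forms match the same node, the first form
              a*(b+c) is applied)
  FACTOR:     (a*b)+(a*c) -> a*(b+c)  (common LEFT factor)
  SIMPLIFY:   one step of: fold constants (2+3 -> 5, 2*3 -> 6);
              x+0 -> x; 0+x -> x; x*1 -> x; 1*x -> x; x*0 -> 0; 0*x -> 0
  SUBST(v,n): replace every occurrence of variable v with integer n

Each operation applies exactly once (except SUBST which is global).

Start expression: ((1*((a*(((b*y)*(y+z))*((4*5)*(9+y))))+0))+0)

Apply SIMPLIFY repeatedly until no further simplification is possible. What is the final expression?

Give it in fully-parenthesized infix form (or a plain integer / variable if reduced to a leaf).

Answer: (a*(((b*y)*(y+z))*(20*(9+y))))

Derivation:
Start: ((1*((a*(((b*y)*(y+z))*((4*5)*(9+y))))+0))+0)
Step 1: at root: ((1*((a*(((b*y)*(y+z))*((4*5)*(9+y))))+0))+0) -> (1*((a*(((b*y)*(y+z))*((4*5)*(9+y))))+0)); overall: ((1*((a*(((b*y)*(y+z))*((4*5)*(9+y))))+0))+0) -> (1*((a*(((b*y)*(y+z))*((4*5)*(9+y))))+0))
Step 2: at root: (1*((a*(((b*y)*(y+z))*((4*5)*(9+y))))+0)) -> ((a*(((b*y)*(y+z))*((4*5)*(9+y))))+0); overall: (1*((a*(((b*y)*(y+z))*((4*5)*(9+y))))+0)) -> ((a*(((b*y)*(y+z))*((4*5)*(9+y))))+0)
Step 3: at root: ((a*(((b*y)*(y+z))*((4*5)*(9+y))))+0) -> (a*(((b*y)*(y+z))*((4*5)*(9+y)))); overall: ((a*(((b*y)*(y+z))*((4*5)*(9+y))))+0) -> (a*(((b*y)*(y+z))*((4*5)*(9+y))))
Step 4: at RRL: (4*5) -> 20; overall: (a*(((b*y)*(y+z))*((4*5)*(9+y)))) -> (a*(((b*y)*(y+z))*(20*(9+y))))
Fixed point: (a*(((b*y)*(y+z))*(20*(9+y))))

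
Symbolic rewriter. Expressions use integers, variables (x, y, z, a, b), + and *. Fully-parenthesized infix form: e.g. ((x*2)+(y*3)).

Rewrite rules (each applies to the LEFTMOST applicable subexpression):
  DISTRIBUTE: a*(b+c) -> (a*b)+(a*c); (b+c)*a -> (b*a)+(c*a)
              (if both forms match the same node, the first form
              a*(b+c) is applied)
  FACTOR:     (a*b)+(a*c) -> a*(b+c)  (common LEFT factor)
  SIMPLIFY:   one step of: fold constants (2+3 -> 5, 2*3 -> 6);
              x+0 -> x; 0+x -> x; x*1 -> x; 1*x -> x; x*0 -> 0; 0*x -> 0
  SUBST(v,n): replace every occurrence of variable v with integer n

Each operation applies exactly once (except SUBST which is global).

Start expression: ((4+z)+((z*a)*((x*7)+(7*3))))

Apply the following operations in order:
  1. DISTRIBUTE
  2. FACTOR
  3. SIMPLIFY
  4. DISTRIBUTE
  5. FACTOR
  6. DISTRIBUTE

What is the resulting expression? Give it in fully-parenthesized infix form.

Start: ((4+z)+((z*a)*((x*7)+(7*3))))
Apply DISTRIBUTE at R (target: ((z*a)*((x*7)+(7*3)))): ((4+z)+((z*a)*((x*7)+(7*3)))) -> ((4+z)+(((z*a)*(x*7))+((z*a)*(7*3))))
Apply FACTOR at R (target: (((z*a)*(x*7))+((z*a)*(7*3)))): ((4+z)+(((z*a)*(x*7))+((z*a)*(7*3)))) -> ((4+z)+((z*a)*((x*7)+(7*3))))
Apply SIMPLIFY at RRR (target: (7*3)): ((4+z)+((z*a)*((x*7)+(7*3)))) -> ((4+z)+((z*a)*((x*7)+21)))
Apply DISTRIBUTE at R (target: ((z*a)*((x*7)+21))): ((4+z)+((z*a)*((x*7)+21))) -> ((4+z)+(((z*a)*(x*7))+((z*a)*21)))
Apply FACTOR at R (target: (((z*a)*(x*7))+((z*a)*21))): ((4+z)+(((z*a)*(x*7))+((z*a)*21))) -> ((4+z)+((z*a)*((x*7)+21)))
Apply DISTRIBUTE at R (target: ((z*a)*((x*7)+21))): ((4+z)+((z*a)*((x*7)+21))) -> ((4+z)+(((z*a)*(x*7))+((z*a)*21)))

Answer: ((4+z)+(((z*a)*(x*7))+((z*a)*21)))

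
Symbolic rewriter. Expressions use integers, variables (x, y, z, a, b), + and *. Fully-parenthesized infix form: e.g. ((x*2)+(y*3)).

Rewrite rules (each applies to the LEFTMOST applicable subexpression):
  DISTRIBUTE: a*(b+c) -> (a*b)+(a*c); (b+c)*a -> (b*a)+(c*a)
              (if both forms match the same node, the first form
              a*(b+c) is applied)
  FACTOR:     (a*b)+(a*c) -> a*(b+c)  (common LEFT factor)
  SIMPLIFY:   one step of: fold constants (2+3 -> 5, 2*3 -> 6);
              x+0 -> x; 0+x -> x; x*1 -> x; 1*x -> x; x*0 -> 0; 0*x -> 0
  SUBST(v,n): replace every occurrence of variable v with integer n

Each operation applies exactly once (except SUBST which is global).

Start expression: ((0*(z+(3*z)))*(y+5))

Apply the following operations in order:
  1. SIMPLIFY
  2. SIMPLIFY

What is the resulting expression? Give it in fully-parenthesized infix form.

Start: ((0*(z+(3*z)))*(y+5))
Apply SIMPLIFY at L (target: (0*(z+(3*z)))): ((0*(z+(3*z)))*(y+5)) -> (0*(y+5))
Apply SIMPLIFY at root (target: (0*(y+5))): (0*(y+5)) -> 0

Answer: 0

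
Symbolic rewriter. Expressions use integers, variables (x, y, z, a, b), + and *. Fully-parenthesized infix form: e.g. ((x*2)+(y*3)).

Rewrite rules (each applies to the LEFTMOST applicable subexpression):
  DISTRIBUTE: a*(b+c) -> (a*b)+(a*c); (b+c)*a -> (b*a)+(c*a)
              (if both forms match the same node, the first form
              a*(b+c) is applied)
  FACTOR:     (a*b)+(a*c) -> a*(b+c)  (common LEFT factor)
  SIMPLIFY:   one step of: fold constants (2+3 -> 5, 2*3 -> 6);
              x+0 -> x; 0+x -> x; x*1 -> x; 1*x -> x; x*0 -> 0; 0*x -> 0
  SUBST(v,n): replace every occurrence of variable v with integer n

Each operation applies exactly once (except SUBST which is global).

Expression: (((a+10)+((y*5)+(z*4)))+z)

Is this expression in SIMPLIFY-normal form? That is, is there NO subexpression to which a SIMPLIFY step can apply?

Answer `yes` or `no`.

Expression: (((a+10)+((y*5)+(z*4)))+z)
Scanning for simplifiable subexpressions (pre-order)...
  at root: (((a+10)+((y*5)+(z*4)))+z) (not simplifiable)
  at L: ((a+10)+((y*5)+(z*4))) (not simplifiable)
  at LL: (a+10) (not simplifiable)
  at LR: ((y*5)+(z*4)) (not simplifiable)
  at LRL: (y*5) (not simplifiable)
  at LRR: (z*4) (not simplifiable)
Result: no simplifiable subexpression found -> normal form.

Answer: yes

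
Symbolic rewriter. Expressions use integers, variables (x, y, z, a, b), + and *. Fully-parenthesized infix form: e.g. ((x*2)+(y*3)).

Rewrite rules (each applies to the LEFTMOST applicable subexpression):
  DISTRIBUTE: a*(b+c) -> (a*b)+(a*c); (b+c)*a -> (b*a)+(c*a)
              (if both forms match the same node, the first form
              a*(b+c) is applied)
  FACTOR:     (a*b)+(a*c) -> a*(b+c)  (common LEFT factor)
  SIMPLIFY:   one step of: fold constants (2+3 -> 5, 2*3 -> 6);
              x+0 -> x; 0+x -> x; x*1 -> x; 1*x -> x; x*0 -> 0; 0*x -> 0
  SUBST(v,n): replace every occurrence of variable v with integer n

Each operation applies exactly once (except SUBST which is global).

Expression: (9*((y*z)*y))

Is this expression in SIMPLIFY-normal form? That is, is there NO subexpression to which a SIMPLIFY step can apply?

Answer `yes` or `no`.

Answer: yes

Derivation:
Expression: (9*((y*z)*y))
Scanning for simplifiable subexpressions (pre-order)...
  at root: (9*((y*z)*y)) (not simplifiable)
  at R: ((y*z)*y) (not simplifiable)
  at RL: (y*z) (not simplifiable)
Result: no simplifiable subexpression found -> normal form.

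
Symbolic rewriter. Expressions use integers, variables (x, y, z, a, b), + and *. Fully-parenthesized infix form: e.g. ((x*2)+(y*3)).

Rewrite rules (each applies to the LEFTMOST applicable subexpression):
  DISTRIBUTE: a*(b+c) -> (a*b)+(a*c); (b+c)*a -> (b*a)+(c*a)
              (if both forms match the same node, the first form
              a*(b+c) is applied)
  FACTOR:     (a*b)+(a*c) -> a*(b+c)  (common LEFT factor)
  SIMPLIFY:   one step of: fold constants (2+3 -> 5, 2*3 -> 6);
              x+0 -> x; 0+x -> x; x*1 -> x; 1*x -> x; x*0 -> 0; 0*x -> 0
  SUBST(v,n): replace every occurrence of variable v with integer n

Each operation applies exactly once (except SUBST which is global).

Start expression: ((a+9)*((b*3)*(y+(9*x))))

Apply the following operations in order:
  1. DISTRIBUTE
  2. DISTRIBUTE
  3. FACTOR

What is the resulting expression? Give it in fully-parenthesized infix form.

Start: ((a+9)*((b*3)*(y+(9*x))))
Apply DISTRIBUTE at root (target: ((a+9)*((b*3)*(y+(9*x))))): ((a+9)*((b*3)*(y+(9*x)))) -> ((a*((b*3)*(y+(9*x))))+(9*((b*3)*(y+(9*x)))))
Apply DISTRIBUTE at LR (target: ((b*3)*(y+(9*x)))): ((a*((b*3)*(y+(9*x))))+(9*((b*3)*(y+(9*x))))) -> ((a*(((b*3)*y)+((b*3)*(9*x))))+(9*((b*3)*(y+(9*x)))))
Apply FACTOR at LR (target: (((b*3)*y)+((b*3)*(9*x)))): ((a*(((b*3)*y)+((b*3)*(9*x))))+(9*((b*3)*(y+(9*x))))) -> ((a*((b*3)*(y+(9*x))))+(9*((b*3)*(y+(9*x)))))

Answer: ((a*((b*3)*(y+(9*x))))+(9*((b*3)*(y+(9*x)))))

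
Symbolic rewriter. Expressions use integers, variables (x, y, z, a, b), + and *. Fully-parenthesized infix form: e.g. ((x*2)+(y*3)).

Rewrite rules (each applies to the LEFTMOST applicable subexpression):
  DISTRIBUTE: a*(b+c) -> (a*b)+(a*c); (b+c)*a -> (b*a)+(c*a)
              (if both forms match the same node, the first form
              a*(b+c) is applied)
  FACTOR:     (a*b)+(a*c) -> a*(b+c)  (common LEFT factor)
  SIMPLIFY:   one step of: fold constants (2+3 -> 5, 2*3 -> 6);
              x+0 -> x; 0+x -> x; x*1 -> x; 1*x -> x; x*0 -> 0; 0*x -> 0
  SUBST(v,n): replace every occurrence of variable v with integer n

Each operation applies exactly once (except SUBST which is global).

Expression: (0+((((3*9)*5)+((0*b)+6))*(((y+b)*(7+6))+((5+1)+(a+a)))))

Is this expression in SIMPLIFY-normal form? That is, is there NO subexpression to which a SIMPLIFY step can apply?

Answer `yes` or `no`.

Answer: no

Derivation:
Expression: (0+((((3*9)*5)+((0*b)+6))*(((y+b)*(7+6))+((5+1)+(a+a)))))
Scanning for simplifiable subexpressions (pre-order)...
  at root: (0+((((3*9)*5)+((0*b)+6))*(((y+b)*(7+6))+((5+1)+(a+a))))) (SIMPLIFIABLE)
  at R: ((((3*9)*5)+((0*b)+6))*(((y+b)*(7+6))+((5+1)+(a+a)))) (not simplifiable)
  at RL: (((3*9)*5)+((0*b)+6)) (not simplifiable)
  at RLL: ((3*9)*5) (not simplifiable)
  at RLLL: (3*9) (SIMPLIFIABLE)
  at RLR: ((0*b)+6) (not simplifiable)
  at RLRL: (0*b) (SIMPLIFIABLE)
  at RR: (((y+b)*(7+6))+((5+1)+(a+a))) (not simplifiable)
  at RRL: ((y+b)*(7+6)) (not simplifiable)
  at RRLL: (y+b) (not simplifiable)
  at RRLR: (7+6) (SIMPLIFIABLE)
  at RRR: ((5+1)+(a+a)) (not simplifiable)
  at RRRL: (5+1) (SIMPLIFIABLE)
  at RRRR: (a+a) (not simplifiable)
Found simplifiable subexpr at path root: (0+((((3*9)*5)+((0*b)+6))*(((y+b)*(7+6))+((5+1)+(a+a)))))
One SIMPLIFY step would give: ((((3*9)*5)+((0*b)+6))*(((y+b)*(7+6))+((5+1)+(a+a))))
-> NOT in normal form.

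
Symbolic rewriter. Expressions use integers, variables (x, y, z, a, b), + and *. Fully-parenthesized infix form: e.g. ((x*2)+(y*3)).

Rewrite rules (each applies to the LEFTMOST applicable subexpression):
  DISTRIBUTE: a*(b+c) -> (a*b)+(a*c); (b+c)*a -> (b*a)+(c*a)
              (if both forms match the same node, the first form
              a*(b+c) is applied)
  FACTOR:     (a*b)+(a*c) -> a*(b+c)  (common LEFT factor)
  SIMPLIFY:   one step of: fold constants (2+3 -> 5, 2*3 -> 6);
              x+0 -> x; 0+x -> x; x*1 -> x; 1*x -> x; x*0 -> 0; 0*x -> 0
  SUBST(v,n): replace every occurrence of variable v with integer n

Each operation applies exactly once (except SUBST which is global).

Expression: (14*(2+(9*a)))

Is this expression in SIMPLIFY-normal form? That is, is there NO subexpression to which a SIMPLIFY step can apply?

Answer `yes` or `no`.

Expression: (14*(2+(9*a)))
Scanning for simplifiable subexpressions (pre-order)...
  at root: (14*(2+(9*a))) (not simplifiable)
  at R: (2+(9*a)) (not simplifiable)
  at RR: (9*a) (not simplifiable)
Result: no simplifiable subexpression found -> normal form.

Answer: yes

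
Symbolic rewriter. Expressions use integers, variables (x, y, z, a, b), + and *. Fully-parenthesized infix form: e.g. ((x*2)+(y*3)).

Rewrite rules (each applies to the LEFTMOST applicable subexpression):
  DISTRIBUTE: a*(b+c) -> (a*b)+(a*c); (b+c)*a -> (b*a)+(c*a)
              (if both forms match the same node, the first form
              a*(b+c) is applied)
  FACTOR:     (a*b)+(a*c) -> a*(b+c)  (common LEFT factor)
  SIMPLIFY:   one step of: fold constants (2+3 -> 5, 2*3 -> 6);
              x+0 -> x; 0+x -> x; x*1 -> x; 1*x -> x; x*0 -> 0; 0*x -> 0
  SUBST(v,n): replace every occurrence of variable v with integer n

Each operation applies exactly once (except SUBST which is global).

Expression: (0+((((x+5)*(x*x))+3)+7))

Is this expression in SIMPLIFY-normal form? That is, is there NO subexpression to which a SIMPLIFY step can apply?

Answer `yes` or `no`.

Answer: no

Derivation:
Expression: (0+((((x+5)*(x*x))+3)+7))
Scanning for simplifiable subexpressions (pre-order)...
  at root: (0+((((x+5)*(x*x))+3)+7)) (SIMPLIFIABLE)
  at R: ((((x+5)*(x*x))+3)+7) (not simplifiable)
  at RL: (((x+5)*(x*x))+3) (not simplifiable)
  at RLL: ((x+5)*(x*x)) (not simplifiable)
  at RLLL: (x+5) (not simplifiable)
  at RLLR: (x*x) (not simplifiable)
Found simplifiable subexpr at path root: (0+((((x+5)*(x*x))+3)+7))
One SIMPLIFY step would give: ((((x+5)*(x*x))+3)+7)
-> NOT in normal form.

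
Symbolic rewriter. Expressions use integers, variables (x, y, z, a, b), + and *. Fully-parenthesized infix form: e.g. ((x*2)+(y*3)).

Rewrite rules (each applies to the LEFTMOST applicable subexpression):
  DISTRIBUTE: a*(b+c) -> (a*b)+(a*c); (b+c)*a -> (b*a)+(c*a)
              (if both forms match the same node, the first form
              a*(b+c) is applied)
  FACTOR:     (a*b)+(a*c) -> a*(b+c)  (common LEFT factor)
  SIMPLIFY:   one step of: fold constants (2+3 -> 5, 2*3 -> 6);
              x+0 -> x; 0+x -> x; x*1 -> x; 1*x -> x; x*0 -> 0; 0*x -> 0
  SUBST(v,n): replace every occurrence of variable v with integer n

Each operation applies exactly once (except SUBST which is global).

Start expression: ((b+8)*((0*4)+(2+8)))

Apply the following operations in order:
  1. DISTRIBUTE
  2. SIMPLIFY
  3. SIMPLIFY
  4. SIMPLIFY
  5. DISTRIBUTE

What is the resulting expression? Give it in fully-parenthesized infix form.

Start: ((b+8)*((0*4)+(2+8)))
Apply DISTRIBUTE at root (target: ((b+8)*((0*4)+(2+8)))): ((b+8)*((0*4)+(2+8))) -> (((b+8)*(0*4))+((b+8)*(2+8)))
Apply SIMPLIFY at LR (target: (0*4)): (((b+8)*(0*4))+((b+8)*(2+8))) -> (((b+8)*0)+((b+8)*(2+8)))
Apply SIMPLIFY at L (target: ((b+8)*0)): (((b+8)*0)+((b+8)*(2+8))) -> (0+((b+8)*(2+8)))
Apply SIMPLIFY at root (target: (0+((b+8)*(2+8)))): (0+((b+8)*(2+8))) -> ((b+8)*(2+8))
Apply DISTRIBUTE at root (target: ((b+8)*(2+8))): ((b+8)*(2+8)) -> (((b+8)*2)+((b+8)*8))

Answer: (((b+8)*2)+((b+8)*8))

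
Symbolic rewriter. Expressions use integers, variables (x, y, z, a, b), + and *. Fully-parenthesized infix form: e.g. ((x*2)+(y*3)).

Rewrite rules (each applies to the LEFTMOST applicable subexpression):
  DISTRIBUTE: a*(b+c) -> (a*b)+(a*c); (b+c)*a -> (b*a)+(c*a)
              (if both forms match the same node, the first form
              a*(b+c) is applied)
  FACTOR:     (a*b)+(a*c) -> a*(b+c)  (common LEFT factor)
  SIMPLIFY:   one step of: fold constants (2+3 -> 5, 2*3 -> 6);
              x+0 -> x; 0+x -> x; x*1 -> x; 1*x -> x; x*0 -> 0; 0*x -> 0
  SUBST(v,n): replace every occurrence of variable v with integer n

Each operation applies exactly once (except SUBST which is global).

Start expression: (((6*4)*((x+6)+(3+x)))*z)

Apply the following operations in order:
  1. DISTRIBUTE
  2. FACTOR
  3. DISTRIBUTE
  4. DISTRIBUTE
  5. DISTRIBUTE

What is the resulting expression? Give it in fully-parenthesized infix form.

Answer: (((((6*4)*x)+((6*4)*6))*z)+(((6*4)*(3+x))*z))

Derivation:
Start: (((6*4)*((x+6)+(3+x)))*z)
Apply DISTRIBUTE at L (target: ((6*4)*((x+6)+(3+x)))): (((6*4)*((x+6)+(3+x)))*z) -> ((((6*4)*(x+6))+((6*4)*(3+x)))*z)
Apply FACTOR at L (target: (((6*4)*(x+6))+((6*4)*(3+x)))): ((((6*4)*(x+6))+((6*4)*(3+x)))*z) -> (((6*4)*((x+6)+(3+x)))*z)
Apply DISTRIBUTE at L (target: ((6*4)*((x+6)+(3+x)))): (((6*4)*((x+6)+(3+x)))*z) -> ((((6*4)*(x+6))+((6*4)*(3+x)))*z)
Apply DISTRIBUTE at root (target: ((((6*4)*(x+6))+((6*4)*(3+x)))*z)): ((((6*4)*(x+6))+((6*4)*(3+x)))*z) -> ((((6*4)*(x+6))*z)+(((6*4)*(3+x))*z))
Apply DISTRIBUTE at LL (target: ((6*4)*(x+6))): ((((6*4)*(x+6))*z)+(((6*4)*(3+x))*z)) -> (((((6*4)*x)+((6*4)*6))*z)+(((6*4)*(3+x))*z))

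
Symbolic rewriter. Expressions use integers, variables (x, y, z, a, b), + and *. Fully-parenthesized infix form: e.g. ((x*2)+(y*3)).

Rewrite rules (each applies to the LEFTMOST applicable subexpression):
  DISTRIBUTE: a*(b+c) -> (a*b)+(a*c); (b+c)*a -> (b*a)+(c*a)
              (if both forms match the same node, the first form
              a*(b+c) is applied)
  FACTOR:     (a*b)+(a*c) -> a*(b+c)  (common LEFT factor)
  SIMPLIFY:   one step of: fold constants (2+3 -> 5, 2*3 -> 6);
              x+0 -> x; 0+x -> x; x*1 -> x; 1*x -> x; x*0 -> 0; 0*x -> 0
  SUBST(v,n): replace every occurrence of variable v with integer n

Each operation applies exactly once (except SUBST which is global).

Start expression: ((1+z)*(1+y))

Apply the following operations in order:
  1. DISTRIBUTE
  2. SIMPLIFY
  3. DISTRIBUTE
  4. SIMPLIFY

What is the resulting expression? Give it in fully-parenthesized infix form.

Start: ((1+z)*(1+y))
Apply DISTRIBUTE at root (target: ((1+z)*(1+y))): ((1+z)*(1+y)) -> (((1+z)*1)+((1+z)*y))
Apply SIMPLIFY at L (target: ((1+z)*1)): (((1+z)*1)+((1+z)*y)) -> ((1+z)+((1+z)*y))
Apply DISTRIBUTE at R (target: ((1+z)*y)): ((1+z)+((1+z)*y)) -> ((1+z)+((1*y)+(z*y)))
Apply SIMPLIFY at RL (target: (1*y)): ((1+z)+((1*y)+(z*y))) -> ((1+z)+(y+(z*y)))

Answer: ((1+z)+(y+(z*y)))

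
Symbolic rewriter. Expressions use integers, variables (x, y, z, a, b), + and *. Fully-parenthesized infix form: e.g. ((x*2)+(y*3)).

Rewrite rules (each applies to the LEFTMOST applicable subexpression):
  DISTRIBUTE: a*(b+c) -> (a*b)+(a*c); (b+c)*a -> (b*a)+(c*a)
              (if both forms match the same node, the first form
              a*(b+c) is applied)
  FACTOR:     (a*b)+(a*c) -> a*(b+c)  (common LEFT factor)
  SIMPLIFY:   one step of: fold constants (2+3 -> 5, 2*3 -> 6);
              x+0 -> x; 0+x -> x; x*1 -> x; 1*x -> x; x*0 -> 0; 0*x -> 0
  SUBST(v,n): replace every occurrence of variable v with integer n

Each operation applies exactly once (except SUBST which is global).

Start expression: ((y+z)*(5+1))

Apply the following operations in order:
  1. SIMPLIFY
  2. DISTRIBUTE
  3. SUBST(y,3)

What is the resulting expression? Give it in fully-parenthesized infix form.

Start: ((y+z)*(5+1))
Apply SIMPLIFY at R (target: (5+1)): ((y+z)*(5+1)) -> ((y+z)*6)
Apply DISTRIBUTE at root (target: ((y+z)*6)): ((y+z)*6) -> ((y*6)+(z*6))
Apply SUBST(y,3): ((y*6)+(z*6)) -> ((3*6)+(z*6))

Answer: ((3*6)+(z*6))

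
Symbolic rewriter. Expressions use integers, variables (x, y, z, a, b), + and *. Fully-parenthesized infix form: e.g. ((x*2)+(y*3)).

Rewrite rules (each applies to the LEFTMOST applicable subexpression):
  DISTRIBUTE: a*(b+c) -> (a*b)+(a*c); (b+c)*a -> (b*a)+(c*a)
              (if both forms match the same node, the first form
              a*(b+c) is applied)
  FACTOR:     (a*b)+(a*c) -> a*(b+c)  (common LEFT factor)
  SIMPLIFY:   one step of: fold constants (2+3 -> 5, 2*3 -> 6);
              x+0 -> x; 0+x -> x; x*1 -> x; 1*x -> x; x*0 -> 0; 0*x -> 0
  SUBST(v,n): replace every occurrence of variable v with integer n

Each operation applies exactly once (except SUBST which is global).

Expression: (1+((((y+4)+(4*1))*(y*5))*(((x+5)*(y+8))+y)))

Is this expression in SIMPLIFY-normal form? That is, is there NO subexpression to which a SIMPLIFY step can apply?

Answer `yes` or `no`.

Expression: (1+((((y+4)+(4*1))*(y*5))*(((x+5)*(y+8))+y)))
Scanning for simplifiable subexpressions (pre-order)...
  at root: (1+((((y+4)+(4*1))*(y*5))*(((x+5)*(y+8))+y))) (not simplifiable)
  at R: ((((y+4)+(4*1))*(y*5))*(((x+5)*(y+8))+y)) (not simplifiable)
  at RL: (((y+4)+(4*1))*(y*5)) (not simplifiable)
  at RLL: ((y+4)+(4*1)) (not simplifiable)
  at RLLL: (y+4) (not simplifiable)
  at RLLR: (4*1) (SIMPLIFIABLE)
  at RLR: (y*5) (not simplifiable)
  at RR: (((x+5)*(y+8))+y) (not simplifiable)
  at RRL: ((x+5)*(y+8)) (not simplifiable)
  at RRLL: (x+5) (not simplifiable)
  at RRLR: (y+8) (not simplifiable)
Found simplifiable subexpr at path RLLR: (4*1)
One SIMPLIFY step would give: (1+((((y+4)+4)*(y*5))*(((x+5)*(y+8))+y)))
-> NOT in normal form.

Answer: no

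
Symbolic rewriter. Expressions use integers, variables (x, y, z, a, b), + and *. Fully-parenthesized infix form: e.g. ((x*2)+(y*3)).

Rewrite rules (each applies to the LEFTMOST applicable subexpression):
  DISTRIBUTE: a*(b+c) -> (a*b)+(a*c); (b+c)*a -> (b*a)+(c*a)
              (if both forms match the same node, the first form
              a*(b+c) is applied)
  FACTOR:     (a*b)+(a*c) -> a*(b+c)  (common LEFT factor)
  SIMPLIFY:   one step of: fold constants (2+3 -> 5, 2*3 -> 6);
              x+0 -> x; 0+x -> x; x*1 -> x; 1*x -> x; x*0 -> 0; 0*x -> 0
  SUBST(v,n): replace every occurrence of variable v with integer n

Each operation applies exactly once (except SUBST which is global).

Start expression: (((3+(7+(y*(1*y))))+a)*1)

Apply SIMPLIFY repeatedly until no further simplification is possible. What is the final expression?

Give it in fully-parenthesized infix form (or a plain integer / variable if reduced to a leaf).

Start: (((3+(7+(y*(1*y))))+a)*1)
Step 1: at root: (((3+(7+(y*(1*y))))+a)*1) -> ((3+(7+(y*(1*y))))+a); overall: (((3+(7+(y*(1*y))))+a)*1) -> ((3+(7+(y*(1*y))))+a)
Step 2: at LRRR: (1*y) -> y; overall: ((3+(7+(y*(1*y))))+a) -> ((3+(7+(y*y)))+a)
Fixed point: ((3+(7+(y*y)))+a)

Answer: ((3+(7+(y*y)))+a)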